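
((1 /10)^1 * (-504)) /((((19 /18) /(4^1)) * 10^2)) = -4536 /2375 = -1.91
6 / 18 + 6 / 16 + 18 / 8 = 71 / 24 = 2.96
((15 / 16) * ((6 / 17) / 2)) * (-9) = -405 / 272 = -1.49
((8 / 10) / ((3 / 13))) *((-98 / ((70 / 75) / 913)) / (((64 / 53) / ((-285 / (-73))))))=-1254968715 / 1168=-1074459.52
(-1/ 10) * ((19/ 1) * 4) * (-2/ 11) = 76/ 55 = 1.38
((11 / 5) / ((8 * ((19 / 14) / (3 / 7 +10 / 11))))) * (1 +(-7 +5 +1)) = 0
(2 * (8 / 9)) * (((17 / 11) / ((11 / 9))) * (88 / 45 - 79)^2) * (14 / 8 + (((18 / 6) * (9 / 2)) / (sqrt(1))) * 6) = 1104165.55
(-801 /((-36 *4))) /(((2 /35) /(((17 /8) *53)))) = 2806615 /256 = 10963.34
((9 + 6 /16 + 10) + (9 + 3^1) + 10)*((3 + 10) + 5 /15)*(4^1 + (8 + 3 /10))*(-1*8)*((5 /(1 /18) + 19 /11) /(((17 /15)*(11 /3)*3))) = -821588340 /2057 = -399410.96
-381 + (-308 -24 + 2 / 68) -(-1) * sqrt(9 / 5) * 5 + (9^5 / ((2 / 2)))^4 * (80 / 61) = 3 * sqrt(5) + 33068850048634844860019 / 2074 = 15944479290566463295.05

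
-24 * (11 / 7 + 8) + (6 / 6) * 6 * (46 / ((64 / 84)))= 3711 / 28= 132.54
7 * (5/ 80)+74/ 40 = 183/ 80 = 2.29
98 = 98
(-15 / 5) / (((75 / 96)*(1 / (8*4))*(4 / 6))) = -4608 / 25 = -184.32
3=3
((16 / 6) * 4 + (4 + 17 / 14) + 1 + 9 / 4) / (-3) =-1607 / 252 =-6.38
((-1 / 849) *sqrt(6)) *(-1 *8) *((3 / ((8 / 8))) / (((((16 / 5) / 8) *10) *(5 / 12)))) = 24 *sqrt(6) / 1415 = 0.04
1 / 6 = 0.17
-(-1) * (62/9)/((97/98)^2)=595448/84681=7.03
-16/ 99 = -0.16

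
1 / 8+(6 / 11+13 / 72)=0.85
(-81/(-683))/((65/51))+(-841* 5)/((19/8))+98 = -1410705821/843505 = -1672.43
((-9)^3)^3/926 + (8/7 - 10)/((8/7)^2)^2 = -396723503815/948224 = -418385.85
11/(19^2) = 11/361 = 0.03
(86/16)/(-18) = -43/144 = -0.30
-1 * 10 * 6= -60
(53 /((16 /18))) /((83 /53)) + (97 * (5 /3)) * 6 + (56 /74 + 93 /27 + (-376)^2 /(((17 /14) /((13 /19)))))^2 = 48752464870565614780537 /7681775151384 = 6346510267.46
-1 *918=-918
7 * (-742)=-5194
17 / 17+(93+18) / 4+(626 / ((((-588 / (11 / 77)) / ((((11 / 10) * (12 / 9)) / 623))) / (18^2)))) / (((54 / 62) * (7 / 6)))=856682769 / 29916460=28.64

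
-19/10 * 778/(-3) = 7391/15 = 492.73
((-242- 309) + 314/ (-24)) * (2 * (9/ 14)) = -2901/ 4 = -725.25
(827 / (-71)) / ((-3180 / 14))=5789 / 112890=0.05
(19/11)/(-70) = -19/770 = -0.02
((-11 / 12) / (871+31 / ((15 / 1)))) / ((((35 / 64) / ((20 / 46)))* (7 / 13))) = -2860 / 1844899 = -0.00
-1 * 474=-474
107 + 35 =142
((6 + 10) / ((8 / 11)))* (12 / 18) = 44 / 3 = 14.67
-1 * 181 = -181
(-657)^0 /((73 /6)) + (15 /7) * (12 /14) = 6864 /3577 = 1.92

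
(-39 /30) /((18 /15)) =-13 /12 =-1.08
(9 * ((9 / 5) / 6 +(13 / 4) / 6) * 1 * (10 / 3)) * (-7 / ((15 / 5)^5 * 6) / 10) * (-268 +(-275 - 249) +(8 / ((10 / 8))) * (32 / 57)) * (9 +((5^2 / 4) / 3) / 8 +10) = 36716534141 / 199454400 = 184.08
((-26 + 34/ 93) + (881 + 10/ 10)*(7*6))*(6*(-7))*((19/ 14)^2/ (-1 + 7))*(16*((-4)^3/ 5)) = 318161302528/ 3255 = 97745407.84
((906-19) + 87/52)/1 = 46211/52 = 888.67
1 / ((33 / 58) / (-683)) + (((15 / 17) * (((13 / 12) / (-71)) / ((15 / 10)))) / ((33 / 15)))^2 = -7617933244127 / 6346034244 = -1200.42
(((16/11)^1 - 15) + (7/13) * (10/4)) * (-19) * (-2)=-66291/143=-463.57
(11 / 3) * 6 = 22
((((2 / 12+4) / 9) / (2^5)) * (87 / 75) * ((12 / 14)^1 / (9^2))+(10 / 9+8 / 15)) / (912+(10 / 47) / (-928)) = 1830237763 / 1014930107730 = 0.00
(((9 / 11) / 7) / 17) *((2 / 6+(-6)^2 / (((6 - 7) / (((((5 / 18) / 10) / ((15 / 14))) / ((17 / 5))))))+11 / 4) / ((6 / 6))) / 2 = 1719 / 178024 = 0.01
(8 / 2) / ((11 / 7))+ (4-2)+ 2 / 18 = 461 / 99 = 4.66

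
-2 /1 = -2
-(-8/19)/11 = 8/209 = 0.04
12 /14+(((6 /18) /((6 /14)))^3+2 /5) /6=153431 /153090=1.00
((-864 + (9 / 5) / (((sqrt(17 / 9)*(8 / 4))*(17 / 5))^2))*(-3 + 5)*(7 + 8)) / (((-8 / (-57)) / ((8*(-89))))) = 1292011145685 / 9826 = 131489023.58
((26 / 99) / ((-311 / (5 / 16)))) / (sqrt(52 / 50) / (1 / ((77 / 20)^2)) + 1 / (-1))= -4379375*sqrt(26) / 1273515702867 - 16250000 / 14008672731537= -0.00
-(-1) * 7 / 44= 7 / 44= 0.16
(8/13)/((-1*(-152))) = 1/247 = 0.00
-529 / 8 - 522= -4705 / 8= -588.12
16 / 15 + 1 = 31 / 15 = 2.07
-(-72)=72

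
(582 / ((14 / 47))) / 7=13677 / 49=279.12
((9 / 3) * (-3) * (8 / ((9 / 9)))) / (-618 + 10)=9 / 76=0.12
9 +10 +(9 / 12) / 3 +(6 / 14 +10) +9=1083 / 28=38.68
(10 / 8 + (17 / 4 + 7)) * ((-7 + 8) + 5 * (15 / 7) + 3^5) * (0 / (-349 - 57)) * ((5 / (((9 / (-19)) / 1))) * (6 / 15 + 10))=0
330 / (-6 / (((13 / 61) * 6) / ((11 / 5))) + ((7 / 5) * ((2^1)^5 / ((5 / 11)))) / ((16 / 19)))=3250 / 1051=3.09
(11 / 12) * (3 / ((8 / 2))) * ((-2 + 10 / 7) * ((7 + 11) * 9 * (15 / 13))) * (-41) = 547965 / 182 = 3010.80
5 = 5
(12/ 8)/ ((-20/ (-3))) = 9/ 40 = 0.22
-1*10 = -10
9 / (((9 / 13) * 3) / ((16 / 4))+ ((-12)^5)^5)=-52 / 5511781406101765193251946493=-0.00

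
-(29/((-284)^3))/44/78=29/78614435328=0.00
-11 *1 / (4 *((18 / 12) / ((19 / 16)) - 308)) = 209 / 23312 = 0.01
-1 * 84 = -84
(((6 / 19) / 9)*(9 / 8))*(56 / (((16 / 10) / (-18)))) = -945 / 38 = -24.87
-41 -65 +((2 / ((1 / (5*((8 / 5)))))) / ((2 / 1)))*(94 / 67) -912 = -67454 / 67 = -1006.78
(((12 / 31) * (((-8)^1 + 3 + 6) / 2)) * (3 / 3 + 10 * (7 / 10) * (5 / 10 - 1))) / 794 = -15 / 24614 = -0.00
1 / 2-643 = -1285 / 2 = -642.50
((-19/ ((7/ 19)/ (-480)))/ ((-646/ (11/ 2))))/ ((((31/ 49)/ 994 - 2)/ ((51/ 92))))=130879980/ 2239763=58.43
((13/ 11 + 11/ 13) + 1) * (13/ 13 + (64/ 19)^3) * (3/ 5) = 349434897/ 4904185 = 71.25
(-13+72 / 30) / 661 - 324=-1070873 / 3305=-324.02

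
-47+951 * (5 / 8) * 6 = 14077 / 4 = 3519.25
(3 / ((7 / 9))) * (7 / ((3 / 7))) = 63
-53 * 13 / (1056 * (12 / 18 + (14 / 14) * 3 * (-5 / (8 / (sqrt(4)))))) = 689 / 3256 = 0.21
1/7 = 0.14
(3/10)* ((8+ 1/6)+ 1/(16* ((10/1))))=3923/1600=2.45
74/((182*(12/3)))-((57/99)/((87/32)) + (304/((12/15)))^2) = -144400.11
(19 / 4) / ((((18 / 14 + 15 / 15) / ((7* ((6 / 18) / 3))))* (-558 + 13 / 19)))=-17689 / 6099264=-0.00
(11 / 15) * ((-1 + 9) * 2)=176 / 15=11.73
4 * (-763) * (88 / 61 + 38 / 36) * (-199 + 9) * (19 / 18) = 7555401490 / 4941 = 1529123.96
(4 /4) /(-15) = -1 /15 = -0.07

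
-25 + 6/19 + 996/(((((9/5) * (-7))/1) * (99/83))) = -3592871/39501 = -90.96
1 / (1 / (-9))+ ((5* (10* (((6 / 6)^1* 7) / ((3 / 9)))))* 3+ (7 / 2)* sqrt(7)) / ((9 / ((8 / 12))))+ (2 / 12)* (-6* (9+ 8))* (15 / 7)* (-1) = 7* sqrt(7) / 27+ 5476 / 21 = 261.45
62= 62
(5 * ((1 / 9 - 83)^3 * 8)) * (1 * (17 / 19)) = -282309436480 / 13851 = -20381881.20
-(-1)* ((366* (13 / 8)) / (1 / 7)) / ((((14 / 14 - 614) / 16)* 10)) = -33306 / 3065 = -10.87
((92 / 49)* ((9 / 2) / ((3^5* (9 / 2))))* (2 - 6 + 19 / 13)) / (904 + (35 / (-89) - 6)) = -90068 / 4121929539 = -0.00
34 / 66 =17 / 33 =0.52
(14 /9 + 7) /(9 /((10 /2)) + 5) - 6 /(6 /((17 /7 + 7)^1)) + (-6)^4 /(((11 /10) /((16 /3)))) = 147862529 /23562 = 6275.47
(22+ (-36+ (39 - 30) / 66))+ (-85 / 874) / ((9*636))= -762924275 / 55030536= -13.86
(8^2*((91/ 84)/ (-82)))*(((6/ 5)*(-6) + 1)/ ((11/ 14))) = 45136/ 6765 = 6.67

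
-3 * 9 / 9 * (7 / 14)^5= -3 / 32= -0.09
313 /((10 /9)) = 281.70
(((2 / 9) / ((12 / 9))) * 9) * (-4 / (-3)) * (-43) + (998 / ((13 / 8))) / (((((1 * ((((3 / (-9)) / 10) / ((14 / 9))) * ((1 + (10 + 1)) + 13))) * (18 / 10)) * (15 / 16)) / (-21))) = 24886894 / 1755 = 14180.57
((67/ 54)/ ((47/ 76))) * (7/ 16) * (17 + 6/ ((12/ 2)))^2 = 26733/ 94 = 284.39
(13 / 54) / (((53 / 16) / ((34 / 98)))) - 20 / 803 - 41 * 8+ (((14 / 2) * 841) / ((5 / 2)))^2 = 7805013024327032 / 1407638925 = 5544755.04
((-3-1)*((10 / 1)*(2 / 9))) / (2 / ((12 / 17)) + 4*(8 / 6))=-160 / 147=-1.09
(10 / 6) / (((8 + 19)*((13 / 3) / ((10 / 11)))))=50 / 3861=0.01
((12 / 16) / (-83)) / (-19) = 3 / 6308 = 0.00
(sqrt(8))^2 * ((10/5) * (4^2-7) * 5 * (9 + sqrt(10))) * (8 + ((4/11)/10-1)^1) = 55728 * sqrt(10)/11 + 501552/11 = 61616.31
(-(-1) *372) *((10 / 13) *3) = 858.46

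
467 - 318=149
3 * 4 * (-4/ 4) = -12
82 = 82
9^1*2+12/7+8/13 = 1850/91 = 20.33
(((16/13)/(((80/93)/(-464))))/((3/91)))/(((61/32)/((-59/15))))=190098944/4575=41551.68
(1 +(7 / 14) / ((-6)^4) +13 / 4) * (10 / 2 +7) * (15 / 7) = 55085 / 504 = 109.30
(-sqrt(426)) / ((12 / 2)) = -sqrt(426) / 6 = -3.44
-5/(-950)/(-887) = -1/168530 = -0.00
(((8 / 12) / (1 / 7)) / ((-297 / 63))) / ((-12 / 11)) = 49 / 54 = 0.91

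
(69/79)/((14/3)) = 207/1106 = 0.19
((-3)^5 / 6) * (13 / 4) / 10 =-13.16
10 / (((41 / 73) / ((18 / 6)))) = 2190 / 41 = 53.41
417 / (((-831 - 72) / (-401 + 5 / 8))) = 445217 / 2408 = 184.89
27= 27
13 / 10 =1.30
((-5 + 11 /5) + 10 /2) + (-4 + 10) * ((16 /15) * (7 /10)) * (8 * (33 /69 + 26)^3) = 665331.07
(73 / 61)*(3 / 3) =73 / 61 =1.20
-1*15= -15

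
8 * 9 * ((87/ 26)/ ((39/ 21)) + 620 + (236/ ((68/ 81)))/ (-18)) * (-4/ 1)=-501571296/ 2873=-174581.03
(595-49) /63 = 26 /3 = 8.67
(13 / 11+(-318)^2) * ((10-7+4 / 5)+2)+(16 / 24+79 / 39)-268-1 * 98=419106364 / 715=586162.75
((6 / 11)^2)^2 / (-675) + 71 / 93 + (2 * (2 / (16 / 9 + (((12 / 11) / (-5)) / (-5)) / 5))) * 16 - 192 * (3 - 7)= 151375787089097 / 188140876275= 804.59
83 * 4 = 332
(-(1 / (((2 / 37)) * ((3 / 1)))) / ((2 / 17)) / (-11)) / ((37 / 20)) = 85 / 33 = 2.58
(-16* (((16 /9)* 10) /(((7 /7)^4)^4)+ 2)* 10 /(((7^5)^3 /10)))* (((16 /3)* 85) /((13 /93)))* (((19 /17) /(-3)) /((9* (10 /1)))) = 1341977600 /14997546809909937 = 0.00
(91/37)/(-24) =-91/888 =-0.10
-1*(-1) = 1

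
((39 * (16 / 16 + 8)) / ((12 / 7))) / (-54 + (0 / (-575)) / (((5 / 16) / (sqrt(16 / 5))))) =-91 / 24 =-3.79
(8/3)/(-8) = -1/3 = -0.33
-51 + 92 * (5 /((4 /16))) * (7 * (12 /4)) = 38589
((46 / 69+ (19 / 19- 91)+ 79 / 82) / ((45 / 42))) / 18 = -152173 / 33210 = -4.58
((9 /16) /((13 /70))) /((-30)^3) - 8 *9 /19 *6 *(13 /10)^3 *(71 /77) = -46.06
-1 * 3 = -3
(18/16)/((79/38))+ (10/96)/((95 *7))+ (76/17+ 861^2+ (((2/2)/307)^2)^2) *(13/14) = 52426030157819766450515/76159203416861712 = 688374.19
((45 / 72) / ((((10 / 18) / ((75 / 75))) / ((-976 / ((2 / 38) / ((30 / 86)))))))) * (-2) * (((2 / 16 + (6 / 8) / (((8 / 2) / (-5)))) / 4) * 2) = -2034045 / 344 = -5912.92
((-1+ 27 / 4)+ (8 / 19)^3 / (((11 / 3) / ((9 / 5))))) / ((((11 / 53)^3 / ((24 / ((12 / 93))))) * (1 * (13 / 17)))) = 158098016633919 / 1004226190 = 157432.68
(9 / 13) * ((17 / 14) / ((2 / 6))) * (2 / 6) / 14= 153 / 2548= 0.06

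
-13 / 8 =-1.62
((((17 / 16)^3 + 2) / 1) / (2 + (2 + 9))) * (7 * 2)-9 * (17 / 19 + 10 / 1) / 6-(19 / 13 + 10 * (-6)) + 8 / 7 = 165664563 / 3540992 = 46.78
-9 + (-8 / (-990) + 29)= 9904 / 495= 20.01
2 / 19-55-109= -3114 / 19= -163.89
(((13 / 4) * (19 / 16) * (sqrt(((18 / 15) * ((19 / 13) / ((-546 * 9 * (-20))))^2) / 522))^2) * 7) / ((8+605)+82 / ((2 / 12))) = 6859 / 551832299665920000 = 0.00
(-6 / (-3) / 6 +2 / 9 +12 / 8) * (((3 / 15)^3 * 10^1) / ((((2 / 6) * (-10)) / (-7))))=259 / 750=0.35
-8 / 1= -8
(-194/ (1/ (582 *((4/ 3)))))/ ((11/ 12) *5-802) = 1806528/ 9569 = 188.79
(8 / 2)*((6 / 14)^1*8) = 96 / 7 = 13.71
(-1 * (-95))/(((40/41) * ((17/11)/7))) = 59983/136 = 441.05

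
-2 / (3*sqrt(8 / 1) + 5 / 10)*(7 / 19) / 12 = 1 / 2337 -4*sqrt(2) / 779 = -0.01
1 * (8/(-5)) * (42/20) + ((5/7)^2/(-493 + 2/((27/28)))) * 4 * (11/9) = -993456/295225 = -3.37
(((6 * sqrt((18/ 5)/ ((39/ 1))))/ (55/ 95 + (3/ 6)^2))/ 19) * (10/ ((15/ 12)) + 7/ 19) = 424 * sqrt(390)/ 8645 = 0.97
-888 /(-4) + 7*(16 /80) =1117 /5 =223.40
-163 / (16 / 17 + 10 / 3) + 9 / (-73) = -608811 / 15914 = -38.26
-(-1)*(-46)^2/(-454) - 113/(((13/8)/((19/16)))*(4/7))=-3521615/23608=-149.17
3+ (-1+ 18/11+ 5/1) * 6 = 405/11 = 36.82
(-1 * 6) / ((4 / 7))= -21 / 2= -10.50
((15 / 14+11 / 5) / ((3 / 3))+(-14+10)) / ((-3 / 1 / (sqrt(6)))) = 17 *sqrt(6) / 70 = 0.59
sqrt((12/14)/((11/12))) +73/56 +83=6 * sqrt(154)/77 +4721/56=85.27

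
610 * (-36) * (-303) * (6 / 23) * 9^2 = 3233785680 / 23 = 140599377.39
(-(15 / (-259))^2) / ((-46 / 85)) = 19125 / 3085726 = 0.01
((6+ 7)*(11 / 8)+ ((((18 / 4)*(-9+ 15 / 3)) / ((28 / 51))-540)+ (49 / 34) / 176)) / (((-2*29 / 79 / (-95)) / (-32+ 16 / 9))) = 58148132095 / 26796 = 2170030.31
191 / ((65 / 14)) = 2674 / 65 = 41.14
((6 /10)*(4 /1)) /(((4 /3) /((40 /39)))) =24 /13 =1.85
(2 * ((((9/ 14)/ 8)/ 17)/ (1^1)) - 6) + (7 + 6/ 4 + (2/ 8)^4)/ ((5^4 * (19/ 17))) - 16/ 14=-2576175929/ 361760000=-7.12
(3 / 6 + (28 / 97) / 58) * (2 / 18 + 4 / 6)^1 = 6629 / 16878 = 0.39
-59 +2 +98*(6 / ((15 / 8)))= 1283 / 5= 256.60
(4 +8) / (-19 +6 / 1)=-12 / 13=-0.92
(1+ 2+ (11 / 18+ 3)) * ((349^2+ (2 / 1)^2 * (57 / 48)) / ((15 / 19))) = 1101611203 / 1080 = 1020010.37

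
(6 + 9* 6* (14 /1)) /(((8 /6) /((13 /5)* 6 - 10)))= 16002 /5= 3200.40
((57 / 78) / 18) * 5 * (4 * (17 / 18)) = 1615 / 2106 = 0.77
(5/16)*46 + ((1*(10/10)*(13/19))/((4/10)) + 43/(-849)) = 2069269/129048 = 16.03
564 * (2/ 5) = 1128/ 5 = 225.60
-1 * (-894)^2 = -799236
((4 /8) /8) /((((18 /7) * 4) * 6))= 7 /6912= 0.00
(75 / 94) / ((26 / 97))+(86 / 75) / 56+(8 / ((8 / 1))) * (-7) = -1284013 / 320775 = -4.00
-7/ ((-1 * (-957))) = -7/ 957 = -0.01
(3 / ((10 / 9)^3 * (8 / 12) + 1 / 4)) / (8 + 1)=2916 / 10187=0.29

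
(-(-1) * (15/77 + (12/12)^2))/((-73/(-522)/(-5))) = -240120/5621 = -42.72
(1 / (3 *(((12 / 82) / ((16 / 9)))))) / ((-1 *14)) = -164 / 567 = -0.29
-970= -970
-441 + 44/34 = -7475/17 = -439.71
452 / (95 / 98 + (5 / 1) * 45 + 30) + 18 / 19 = 1293154 / 476615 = 2.71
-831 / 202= -4.11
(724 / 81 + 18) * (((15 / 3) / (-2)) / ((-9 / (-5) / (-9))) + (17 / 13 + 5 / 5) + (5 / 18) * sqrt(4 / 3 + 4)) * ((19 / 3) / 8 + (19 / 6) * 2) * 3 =8895.73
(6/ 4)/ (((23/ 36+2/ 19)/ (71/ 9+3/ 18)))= 8265/ 509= 16.24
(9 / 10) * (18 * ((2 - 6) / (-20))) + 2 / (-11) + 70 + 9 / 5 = 20586 / 275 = 74.86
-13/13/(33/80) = -80/33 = -2.42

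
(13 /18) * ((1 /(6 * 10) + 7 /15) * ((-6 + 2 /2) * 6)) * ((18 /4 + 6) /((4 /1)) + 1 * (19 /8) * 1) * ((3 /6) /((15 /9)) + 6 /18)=-7163 /216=-33.16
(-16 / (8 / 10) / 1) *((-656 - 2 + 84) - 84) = 13160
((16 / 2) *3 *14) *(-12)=-4032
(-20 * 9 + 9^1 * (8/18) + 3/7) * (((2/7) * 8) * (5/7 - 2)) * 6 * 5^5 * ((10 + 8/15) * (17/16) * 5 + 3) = 195641437500/343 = 570383199.71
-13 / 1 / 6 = -2.17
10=10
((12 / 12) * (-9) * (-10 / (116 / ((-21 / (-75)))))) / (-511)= -9 / 21170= -0.00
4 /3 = 1.33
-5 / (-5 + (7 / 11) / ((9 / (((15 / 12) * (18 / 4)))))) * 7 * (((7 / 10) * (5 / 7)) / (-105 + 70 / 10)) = -22 / 567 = -0.04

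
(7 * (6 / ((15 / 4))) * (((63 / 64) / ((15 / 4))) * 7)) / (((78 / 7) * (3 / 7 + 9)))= 16807 / 85800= 0.20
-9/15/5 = -3/25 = -0.12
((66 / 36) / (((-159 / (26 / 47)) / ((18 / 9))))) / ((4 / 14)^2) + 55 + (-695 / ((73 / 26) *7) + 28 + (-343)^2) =2696687446339 / 22912218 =117696.48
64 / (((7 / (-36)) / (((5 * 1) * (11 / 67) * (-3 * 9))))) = 3421440 / 469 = 7295.18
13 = 13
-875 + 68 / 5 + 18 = -4217 / 5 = -843.40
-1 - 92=-93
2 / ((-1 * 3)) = -2 / 3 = -0.67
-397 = -397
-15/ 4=-3.75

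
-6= -6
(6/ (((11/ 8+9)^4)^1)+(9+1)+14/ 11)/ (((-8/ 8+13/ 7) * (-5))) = -4119571498/ 1566124593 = -2.63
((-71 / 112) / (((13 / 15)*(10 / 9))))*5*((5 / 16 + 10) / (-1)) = 1581525 / 46592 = 33.94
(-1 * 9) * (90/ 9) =-90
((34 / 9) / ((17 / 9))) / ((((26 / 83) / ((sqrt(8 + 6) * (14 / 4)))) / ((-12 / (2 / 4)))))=-6972 * sqrt(14) / 13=-2006.68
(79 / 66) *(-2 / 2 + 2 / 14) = -79 / 77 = -1.03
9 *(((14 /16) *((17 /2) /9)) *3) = 357 /16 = 22.31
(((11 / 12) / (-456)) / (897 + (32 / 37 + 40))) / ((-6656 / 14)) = 2849 / 631933526016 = 0.00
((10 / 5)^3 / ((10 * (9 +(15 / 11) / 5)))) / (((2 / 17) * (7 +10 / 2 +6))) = 11 / 270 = 0.04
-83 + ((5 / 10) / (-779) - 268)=-546859 / 1558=-351.00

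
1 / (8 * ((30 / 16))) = 1 / 15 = 0.07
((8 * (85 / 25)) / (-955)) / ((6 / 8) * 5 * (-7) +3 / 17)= 9248 / 8466075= 0.00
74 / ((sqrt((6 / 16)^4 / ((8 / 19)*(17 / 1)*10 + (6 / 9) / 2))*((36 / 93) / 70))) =2569280*sqrt(233643) / 1539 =806954.79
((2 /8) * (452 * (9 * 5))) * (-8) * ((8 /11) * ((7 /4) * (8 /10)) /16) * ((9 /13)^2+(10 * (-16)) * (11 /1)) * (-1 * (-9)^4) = -55555890033924 /1859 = -29884825193.07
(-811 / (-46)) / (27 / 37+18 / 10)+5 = 257675 / 21528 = 11.97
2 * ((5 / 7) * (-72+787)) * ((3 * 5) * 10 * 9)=9652500 / 7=1378928.57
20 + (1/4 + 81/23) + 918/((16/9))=99387/184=540.15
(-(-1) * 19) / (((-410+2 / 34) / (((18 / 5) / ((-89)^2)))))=-1938 / 92002415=-0.00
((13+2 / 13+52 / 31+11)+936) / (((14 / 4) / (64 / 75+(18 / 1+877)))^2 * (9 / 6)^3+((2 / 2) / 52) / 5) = 246770.89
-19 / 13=-1.46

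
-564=-564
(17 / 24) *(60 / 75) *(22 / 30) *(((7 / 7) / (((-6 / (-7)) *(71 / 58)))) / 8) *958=18183319 / 383400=47.43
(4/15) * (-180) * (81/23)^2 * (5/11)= -1574640/5819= -270.60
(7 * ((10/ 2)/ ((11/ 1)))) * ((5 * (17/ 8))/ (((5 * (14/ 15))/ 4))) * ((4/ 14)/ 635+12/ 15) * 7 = 453645/ 2794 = 162.36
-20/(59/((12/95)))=-0.04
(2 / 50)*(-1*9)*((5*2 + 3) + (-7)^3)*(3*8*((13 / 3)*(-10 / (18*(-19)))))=6864 / 19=361.26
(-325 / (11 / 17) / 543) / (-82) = 5525 / 489786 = 0.01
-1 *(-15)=15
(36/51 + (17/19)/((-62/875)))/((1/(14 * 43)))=-71860439/10013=-7176.71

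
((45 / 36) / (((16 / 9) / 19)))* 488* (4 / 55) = 10431 / 22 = 474.14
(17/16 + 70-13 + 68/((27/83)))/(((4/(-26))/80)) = -7500155/54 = -138891.76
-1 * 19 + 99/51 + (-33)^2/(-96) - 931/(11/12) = -6247529/5984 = -1044.04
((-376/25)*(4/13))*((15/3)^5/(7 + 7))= -94000/91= -1032.97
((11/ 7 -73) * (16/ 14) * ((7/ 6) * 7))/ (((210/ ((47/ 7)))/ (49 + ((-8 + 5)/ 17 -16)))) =-582800/ 833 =-699.64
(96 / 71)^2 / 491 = 0.00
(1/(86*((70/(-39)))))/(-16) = 0.00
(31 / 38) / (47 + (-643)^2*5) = 31 / 78557096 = 0.00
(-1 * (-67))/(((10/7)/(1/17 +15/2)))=120533/340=354.51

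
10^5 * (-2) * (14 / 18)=-1400000 / 9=-155555.56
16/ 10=8/ 5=1.60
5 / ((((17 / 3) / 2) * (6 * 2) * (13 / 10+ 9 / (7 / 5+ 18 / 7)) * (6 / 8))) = 13900 / 252807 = 0.05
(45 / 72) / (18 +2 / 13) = 65 / 1888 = 0.03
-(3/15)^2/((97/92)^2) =-8464/235225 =-0.04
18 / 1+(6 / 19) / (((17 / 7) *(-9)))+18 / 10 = 95861 / 4845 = 19.79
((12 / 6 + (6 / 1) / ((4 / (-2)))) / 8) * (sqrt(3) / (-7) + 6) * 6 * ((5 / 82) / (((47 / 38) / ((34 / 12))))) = -4845 / 7708 + 1615 * sqrt(3) / 107912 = -0.60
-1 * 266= -266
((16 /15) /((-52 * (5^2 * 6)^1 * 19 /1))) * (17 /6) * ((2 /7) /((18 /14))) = -34 /7502625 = -0.00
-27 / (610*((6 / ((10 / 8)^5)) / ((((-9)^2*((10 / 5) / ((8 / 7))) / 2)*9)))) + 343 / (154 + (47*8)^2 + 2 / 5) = -5077320088295 / 353622196224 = -14.36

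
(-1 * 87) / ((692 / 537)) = -46719 / 692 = -67.51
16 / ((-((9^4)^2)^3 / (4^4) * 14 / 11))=-22528 / 558365101538107569043527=-0.00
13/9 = 1.44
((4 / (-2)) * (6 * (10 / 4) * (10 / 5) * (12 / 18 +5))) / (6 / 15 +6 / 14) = -11900 / 29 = -410.34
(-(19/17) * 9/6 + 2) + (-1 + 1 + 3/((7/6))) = 689/238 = 2.89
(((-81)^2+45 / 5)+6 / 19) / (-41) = -124836 / 779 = -160.25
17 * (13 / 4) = 221 / 4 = 55.25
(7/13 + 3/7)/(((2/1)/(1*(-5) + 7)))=0.97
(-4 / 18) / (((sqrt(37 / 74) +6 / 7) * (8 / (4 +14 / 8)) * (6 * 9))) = -7 / 648 +49 * sqrt(2) / 7776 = -0.00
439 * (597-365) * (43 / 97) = 4379464 / 97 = 45149.11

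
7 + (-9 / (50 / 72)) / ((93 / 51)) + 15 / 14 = 10463 / 10850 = 0.96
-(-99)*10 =990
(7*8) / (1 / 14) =784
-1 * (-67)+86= 153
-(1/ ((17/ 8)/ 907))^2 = -52649536/ 289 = -182178.33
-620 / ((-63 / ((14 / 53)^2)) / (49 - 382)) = -642320 / 2809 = -228.67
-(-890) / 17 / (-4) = -445 / 34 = -13.09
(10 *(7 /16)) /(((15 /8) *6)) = 7 /18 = 0.39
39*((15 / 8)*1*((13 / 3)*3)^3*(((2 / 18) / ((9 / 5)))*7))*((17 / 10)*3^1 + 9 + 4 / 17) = 2436110495 / 2448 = 995143.18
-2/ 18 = -1/ 9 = -0.11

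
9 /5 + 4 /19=191 /95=2.01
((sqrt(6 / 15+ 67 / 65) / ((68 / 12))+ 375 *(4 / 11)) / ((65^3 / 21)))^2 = 31752 *sqrt(6045) / 7333732924375+ 18639460913157 / 171426007107265625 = 0.00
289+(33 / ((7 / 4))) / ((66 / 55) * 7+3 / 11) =291.17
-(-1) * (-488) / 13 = -488 / 13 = -37.54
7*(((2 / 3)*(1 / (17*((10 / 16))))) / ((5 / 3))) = 0.26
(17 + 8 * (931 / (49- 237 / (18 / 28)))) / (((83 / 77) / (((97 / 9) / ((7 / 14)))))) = -125.97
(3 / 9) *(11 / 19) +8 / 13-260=-192061 / 741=-259.19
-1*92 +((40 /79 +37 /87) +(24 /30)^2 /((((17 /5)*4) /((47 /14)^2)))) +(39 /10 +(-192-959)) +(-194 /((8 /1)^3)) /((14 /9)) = -3628610991479 /2931307008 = -1237.88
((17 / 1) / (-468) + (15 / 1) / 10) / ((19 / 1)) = 0.08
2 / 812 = 1 / 406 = 0.00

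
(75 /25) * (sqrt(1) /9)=1 /3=0.33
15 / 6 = 5 / 2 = 2.50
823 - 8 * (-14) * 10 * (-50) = -55177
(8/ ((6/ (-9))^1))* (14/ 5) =-168/ 5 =-33.60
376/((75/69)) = 8648/25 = 345.92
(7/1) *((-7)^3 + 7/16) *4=-38367/4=-9591.75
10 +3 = 13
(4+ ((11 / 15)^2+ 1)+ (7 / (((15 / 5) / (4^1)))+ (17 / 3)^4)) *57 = 40244641 / 675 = 59621.69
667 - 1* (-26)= 693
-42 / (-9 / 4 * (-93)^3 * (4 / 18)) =-28 / 268119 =-0.00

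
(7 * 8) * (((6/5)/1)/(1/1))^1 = 336/5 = 67.20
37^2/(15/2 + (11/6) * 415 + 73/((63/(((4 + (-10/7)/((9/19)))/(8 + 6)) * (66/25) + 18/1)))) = 316957725/182767111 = 1.73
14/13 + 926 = 927.08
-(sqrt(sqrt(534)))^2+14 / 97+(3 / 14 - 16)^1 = -38.75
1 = 1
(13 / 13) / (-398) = -1 / 398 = -0.00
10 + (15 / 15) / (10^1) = 101 / 10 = 10.10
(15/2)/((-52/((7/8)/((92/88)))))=-1155/9568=-0.12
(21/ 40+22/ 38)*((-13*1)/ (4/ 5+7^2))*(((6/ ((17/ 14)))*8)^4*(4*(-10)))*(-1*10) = -37070731424563200/ 131712617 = -281451635.15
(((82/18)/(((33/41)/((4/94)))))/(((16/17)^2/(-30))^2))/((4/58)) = 101789130725/25411584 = 4005.62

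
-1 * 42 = -42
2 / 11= 0.18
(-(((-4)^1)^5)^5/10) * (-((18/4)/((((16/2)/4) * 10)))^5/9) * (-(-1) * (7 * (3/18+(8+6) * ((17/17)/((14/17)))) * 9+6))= -4903194794655744/625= -7845111671449.19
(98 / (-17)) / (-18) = 49 / 153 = 0.32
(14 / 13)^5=1.45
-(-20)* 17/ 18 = 170/ 9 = 18.89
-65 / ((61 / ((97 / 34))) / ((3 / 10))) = -3783 / 4148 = -0.91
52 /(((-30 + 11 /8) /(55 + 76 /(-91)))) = -157728 /1603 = -98.40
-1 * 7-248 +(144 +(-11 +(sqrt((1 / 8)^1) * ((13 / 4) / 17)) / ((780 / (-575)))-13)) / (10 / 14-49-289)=-200965 / 787 +805 * sqrt(2) / 7706304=-255.36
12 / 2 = 6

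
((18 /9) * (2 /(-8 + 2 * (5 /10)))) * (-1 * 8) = 32 /7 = 4.57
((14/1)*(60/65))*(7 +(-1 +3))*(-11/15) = -5544/65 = -85.29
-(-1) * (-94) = -94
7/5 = 1.40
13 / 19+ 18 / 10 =236 / 95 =2.48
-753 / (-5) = 753 / 5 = 150.60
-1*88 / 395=-88 / 395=-0.22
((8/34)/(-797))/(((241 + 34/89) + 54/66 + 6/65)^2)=-4049413225/805228862726646036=-0.00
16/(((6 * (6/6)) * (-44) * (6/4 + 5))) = -4/429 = -0.01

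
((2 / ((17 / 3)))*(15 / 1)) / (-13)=-90 / 221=-0.41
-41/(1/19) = -779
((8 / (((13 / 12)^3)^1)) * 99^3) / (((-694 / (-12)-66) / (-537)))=43218017897472 / 107653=401456697.89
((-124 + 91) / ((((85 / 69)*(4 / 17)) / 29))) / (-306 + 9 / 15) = 10.81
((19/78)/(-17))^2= 0.00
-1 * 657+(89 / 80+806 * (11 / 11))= 12009 / 80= 150.11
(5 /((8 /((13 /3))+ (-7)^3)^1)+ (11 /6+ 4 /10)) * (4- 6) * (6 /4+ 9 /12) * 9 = -1594053 /17740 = -89.86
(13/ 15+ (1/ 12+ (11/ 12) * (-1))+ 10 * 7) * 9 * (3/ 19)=18909/ 190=99.52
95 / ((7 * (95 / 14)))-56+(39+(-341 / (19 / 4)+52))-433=-8888 / 19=-467.79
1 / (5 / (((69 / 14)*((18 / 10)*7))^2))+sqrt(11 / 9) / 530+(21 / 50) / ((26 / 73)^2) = sqrt(11) / 1590+130906203 / 169000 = 774.60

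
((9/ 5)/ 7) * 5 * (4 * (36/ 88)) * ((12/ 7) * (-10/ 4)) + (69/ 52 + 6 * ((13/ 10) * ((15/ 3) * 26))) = 28204863/ 28028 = 1006.31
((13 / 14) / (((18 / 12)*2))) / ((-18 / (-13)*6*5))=169 / 22680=0.01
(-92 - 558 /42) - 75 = -1262 /7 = -180.29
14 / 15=0.93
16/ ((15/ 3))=16/ 5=3.20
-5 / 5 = -1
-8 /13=-0.62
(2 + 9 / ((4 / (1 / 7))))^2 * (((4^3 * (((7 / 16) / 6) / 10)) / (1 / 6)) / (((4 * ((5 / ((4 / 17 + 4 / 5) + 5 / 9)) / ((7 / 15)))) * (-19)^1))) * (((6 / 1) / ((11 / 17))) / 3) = -205673 / 2257200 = -0.09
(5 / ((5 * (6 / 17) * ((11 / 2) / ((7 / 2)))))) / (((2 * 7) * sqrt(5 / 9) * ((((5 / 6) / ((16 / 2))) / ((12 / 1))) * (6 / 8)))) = 26.54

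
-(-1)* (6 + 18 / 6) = 9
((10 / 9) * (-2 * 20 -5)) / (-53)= 50 / 53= 0.94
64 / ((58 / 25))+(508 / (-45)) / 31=1101268 / 40455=27.22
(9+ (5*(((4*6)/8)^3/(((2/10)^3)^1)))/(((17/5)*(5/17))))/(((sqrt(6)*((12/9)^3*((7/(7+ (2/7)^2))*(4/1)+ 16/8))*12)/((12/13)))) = 13182183*sqrt(6)/859456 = 37.57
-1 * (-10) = 10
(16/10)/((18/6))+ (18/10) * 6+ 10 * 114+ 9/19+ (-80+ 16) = 62005/57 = 1087.81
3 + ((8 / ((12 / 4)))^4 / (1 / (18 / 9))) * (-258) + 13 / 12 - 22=-2819983 / 108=-26110.95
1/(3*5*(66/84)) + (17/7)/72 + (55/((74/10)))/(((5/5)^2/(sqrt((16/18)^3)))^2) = 443515139/83076840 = 5.34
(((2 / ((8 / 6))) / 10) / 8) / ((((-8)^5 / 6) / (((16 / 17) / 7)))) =-9 / 19496960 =-0.00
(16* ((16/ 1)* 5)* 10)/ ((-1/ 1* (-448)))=200/ 7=28.57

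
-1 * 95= -95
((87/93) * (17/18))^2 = 0.78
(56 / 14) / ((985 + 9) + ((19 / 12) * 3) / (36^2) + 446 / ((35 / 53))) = 725760 / 302891417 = 0.00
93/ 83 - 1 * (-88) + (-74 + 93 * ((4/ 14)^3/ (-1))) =368713/ 28469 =12.95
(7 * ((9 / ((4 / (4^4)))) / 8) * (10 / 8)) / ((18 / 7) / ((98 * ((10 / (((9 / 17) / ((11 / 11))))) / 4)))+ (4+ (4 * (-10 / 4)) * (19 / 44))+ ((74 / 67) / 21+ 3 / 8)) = 324886993200 / 59288711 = 5479.74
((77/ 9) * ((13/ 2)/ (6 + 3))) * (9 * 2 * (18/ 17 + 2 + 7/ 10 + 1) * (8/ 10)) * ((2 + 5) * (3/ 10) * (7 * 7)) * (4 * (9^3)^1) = 269987081364/ 2125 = 127052744.17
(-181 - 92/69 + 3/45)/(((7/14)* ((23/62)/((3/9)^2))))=-339016/3105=-109.18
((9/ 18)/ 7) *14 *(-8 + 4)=-4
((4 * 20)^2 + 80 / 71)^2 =206552070400 / 5041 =40974423.80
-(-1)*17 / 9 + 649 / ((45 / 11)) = 2408 / 15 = 160.53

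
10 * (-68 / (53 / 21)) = -14280 / 53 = -269.43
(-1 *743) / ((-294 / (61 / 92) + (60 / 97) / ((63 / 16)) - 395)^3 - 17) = 1425448088019526599 / 1130023702992792761792092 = 0.00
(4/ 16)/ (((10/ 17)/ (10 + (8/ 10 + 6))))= 357/ 50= 7.14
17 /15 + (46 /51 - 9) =-592 /85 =-6.96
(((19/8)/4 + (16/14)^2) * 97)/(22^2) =288963/758912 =0.38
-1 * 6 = -6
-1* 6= -6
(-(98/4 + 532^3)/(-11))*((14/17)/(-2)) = -2107963095/374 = -5636264.96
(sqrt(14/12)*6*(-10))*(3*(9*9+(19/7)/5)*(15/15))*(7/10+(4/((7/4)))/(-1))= 950382*sqrt(42)/245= 25139.51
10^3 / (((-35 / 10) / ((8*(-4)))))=64000 / 7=9142.86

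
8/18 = 4/9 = 0.44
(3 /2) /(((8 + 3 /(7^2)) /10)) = 147 /79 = 1.86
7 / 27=0.26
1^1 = 1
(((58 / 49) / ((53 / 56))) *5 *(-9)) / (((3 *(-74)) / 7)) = 3480 / 1961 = 1.77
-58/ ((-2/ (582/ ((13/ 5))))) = 84390/ 13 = 6491.54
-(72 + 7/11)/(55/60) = -9588/121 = -79.24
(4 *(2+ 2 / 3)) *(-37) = -1184 / 3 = -394.67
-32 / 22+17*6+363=5099 / 11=463.55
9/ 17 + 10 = 179/ 17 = 10.53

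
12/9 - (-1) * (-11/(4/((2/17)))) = 103/102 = 1.01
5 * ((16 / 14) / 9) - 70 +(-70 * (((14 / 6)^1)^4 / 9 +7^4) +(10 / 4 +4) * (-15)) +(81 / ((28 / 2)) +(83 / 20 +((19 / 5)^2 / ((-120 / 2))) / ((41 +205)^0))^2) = -13430964053548 / 79734375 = -168446.35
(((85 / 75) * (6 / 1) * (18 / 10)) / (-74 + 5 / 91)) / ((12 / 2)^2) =-1547 / 336450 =-0.00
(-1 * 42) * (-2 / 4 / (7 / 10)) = 30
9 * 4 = 36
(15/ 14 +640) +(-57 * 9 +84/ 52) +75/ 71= 130.74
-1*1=-1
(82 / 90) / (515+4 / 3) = 41 / 23235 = 0.00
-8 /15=-0.53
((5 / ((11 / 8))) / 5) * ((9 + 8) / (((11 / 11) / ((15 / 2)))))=1020 / 11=92.73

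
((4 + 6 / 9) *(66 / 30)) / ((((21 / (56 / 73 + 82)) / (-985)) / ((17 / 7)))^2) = 5004283586829560 / 5483541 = 912600742.26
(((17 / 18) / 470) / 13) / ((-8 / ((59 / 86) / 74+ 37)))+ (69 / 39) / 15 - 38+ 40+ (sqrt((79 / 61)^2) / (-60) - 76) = -2804730949091 / 37950823040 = -73.90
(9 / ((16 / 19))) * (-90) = -7695 / 8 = -961.88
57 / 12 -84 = -79.25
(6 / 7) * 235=1410 / 7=201.43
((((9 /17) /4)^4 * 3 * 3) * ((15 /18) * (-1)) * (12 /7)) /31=-295245 /2319879296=-0.00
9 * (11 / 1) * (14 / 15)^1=462 / 5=92.40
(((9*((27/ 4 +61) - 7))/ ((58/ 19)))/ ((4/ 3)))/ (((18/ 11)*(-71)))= -152361/ 131776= -1.16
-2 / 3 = -0.67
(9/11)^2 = 81/121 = 0.67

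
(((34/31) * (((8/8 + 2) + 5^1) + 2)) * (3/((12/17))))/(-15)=-289/93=-3.11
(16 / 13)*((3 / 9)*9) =48 / 13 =3.69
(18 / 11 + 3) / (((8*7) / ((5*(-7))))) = -255 / 88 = -2.90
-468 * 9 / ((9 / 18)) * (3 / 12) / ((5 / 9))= -18954 / 5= -3790.80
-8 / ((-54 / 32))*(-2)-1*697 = -19075 / 27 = -706.48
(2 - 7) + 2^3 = 3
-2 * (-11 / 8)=11 / 4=2.75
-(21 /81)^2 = -49 /729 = -0.07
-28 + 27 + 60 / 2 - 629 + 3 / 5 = -2997 / 5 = -599.40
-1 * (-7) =7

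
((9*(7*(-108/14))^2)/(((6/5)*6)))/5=729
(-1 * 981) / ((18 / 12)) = -654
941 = 941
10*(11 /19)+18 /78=1487 /247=6.02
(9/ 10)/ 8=9/ 80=0.11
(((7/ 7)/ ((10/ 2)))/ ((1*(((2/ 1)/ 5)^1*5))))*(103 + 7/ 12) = 1243/ 120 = 10.36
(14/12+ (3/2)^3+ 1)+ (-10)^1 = -107/24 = -4.46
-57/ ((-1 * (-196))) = -0.29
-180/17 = -10.59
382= 382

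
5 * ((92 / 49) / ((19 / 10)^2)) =46000 / 17689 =2.60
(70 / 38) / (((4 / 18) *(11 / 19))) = 315 / 22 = 14.32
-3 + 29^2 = 838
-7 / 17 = -0.41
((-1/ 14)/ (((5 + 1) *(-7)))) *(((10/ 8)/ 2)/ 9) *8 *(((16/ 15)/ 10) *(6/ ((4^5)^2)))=0.00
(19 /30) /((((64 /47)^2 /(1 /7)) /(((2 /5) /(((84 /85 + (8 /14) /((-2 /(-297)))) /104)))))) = 9275591 /392279040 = 0.02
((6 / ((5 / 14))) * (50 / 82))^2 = 176400 / 1681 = 104.94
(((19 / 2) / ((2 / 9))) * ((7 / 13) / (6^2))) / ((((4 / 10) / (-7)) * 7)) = -665 / 416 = -1.60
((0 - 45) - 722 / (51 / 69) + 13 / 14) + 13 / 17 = -242791 / 238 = -1020.13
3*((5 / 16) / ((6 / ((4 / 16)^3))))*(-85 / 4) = -425 / 8192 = -0.05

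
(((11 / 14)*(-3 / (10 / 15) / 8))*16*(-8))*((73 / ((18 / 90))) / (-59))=-144540 / 413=-349.98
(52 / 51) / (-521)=-52 / 26571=-0.00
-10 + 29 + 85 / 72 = 1453 / 72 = 20.18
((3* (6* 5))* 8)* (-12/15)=-576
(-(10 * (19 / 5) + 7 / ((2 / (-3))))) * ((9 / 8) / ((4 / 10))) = -2475 / 32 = -77.34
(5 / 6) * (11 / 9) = 55 / 54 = 1.02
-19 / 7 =-2.71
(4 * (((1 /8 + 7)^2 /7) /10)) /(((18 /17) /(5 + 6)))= 67507 /2240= 30.14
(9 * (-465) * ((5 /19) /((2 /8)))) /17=-83700 /323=-259.13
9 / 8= 1.12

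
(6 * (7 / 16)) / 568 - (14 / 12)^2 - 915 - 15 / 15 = -37516211 / 40896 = -917.36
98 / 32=49 / 16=3.06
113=113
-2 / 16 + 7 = 55 / 8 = 6.88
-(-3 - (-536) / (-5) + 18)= 461 / 5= 92.20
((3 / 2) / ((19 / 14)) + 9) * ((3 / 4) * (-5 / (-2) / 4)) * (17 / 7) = 1530 / 133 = 11.50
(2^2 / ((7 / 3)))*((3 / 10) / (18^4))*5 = 1 / 40824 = 0.00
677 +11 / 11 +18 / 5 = 3408 / 5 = 681.60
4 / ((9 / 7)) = 28 / 9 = 3.11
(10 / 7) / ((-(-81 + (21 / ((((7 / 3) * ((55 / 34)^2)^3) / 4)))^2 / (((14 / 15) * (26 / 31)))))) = 19921664500670410156250 / 1057650749146971734839983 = 0.02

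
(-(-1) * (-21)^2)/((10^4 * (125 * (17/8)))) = 441/2656250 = 0.00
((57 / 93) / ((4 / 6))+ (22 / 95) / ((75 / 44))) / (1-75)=-466141 / 32689500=-0.01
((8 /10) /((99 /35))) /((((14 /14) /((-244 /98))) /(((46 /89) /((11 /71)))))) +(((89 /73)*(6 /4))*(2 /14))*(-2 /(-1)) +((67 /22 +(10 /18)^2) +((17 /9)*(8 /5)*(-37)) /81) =5892309839 /40116571110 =0.15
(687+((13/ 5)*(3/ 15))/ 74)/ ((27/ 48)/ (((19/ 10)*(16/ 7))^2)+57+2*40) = 234914633216/ 46855868525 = 5.01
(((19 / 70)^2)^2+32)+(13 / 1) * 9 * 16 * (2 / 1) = 3776.01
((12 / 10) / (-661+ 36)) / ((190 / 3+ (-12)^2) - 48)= -9 / 746875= -0.00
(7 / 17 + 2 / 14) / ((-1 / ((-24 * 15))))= 199.66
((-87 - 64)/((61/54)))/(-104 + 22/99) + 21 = 634920/28487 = 22.29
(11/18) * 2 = 11/9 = 1.22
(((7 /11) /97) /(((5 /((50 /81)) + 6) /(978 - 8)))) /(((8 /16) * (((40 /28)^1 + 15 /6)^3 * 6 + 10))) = 384160 /159084519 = 0.00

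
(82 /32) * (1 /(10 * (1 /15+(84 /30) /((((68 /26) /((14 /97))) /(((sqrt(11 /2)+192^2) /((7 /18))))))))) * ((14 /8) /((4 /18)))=4629519294303141 /33603083207280888064 - 31395794157 * sqrt(22) /16801541603640444032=0.00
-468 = -468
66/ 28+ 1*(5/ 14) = 19/ 7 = 2.71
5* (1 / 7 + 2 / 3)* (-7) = -85 / 3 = -28.33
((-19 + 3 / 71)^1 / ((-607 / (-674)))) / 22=-453602 / 474067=-0.96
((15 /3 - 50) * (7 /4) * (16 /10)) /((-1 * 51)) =42 /17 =2.47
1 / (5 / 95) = 19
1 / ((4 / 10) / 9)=45 / 2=22.50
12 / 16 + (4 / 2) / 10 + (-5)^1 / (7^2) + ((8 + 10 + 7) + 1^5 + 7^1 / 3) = 29.18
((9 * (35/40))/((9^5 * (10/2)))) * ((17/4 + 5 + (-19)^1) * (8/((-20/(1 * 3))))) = 91/291600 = 0.00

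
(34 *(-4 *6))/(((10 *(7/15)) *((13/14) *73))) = -2448/949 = -2.58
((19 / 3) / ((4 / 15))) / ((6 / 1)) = 95 / 24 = 3.96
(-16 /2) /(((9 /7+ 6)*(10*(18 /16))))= -224 /2295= -0.10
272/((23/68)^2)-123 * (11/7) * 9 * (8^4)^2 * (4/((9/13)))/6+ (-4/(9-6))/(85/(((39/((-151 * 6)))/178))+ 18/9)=-28104231167.59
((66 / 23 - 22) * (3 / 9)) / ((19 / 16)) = -7040 / 1311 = -5.37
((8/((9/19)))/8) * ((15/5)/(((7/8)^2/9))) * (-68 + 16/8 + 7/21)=-239552/49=-4888.82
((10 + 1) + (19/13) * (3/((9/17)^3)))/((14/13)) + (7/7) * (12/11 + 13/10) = 7492643/187110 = 40.04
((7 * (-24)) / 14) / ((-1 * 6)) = 2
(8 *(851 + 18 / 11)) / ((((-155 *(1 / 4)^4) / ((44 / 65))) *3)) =-76832768 / 30225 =-2542.03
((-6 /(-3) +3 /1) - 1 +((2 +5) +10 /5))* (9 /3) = 39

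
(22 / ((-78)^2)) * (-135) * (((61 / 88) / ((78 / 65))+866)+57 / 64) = -9160465 / 21632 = -423.47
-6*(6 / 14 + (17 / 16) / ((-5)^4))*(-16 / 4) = 90357 / 8750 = 10.33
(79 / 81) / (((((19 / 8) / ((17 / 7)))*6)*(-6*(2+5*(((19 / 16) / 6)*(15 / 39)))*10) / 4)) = -2234752 / 480098745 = -0.00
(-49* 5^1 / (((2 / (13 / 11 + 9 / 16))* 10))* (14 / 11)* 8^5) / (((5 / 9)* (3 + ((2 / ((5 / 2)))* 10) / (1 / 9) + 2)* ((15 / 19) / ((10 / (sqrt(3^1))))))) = -585353216* sqrt(3) / 6655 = -152345.83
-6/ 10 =-3/ 5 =-0.60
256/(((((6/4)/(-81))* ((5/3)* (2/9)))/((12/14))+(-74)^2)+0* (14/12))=1119744/23951989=0.05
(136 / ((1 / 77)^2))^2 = 650190646336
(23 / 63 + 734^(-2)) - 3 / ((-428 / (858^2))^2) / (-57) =1149642621431868149 / 7383356280468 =155707.32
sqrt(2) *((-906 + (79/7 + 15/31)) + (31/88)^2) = -1502499175 *sqrt(2)/1680448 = -1264.46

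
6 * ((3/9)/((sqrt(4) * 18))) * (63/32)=7/64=0.11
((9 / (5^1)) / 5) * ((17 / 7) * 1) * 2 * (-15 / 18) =-51 / 35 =-1.46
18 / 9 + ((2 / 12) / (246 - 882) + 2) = 15263 / 3816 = 4.00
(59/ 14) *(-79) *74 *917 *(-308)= 6958295036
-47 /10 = -4.70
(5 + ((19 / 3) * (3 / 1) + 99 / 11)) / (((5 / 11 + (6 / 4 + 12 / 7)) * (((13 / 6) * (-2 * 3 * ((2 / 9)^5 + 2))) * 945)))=-793881 / 2169162125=-0.00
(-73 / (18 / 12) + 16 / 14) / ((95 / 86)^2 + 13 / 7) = -7381208 / 477969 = -15.44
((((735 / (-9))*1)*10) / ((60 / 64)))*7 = -54880 / 9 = -6097.78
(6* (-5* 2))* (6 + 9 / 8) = -855 / 2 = -427.50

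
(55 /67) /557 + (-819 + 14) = -30041740 /37319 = -805.00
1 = 1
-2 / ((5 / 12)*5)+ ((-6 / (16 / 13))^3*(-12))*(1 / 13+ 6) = 27032703 / 3200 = 8447.72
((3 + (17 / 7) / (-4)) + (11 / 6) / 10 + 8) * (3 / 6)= 2221 / 420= 5.29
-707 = -707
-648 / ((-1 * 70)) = 324 / 35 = 9.26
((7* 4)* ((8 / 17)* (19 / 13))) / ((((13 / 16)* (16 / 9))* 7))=5472 / 2873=1.90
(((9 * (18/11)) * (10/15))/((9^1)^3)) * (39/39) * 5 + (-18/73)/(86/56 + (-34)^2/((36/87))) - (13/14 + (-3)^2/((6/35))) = -1901500543226/35634436299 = -53.36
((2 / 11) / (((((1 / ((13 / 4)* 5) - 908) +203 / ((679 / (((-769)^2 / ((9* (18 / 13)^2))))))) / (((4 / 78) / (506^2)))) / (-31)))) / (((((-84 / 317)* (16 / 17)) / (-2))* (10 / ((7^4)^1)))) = -450215819109 / 1934234568714271472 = -0.00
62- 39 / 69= 1413 / 23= 61.43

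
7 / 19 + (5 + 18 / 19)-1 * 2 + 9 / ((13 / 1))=1237 / 247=5.01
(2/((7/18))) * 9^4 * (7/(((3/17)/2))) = 2676888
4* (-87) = -348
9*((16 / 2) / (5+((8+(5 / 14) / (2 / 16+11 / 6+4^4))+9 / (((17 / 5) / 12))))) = 53044488 / 32980477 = 1.61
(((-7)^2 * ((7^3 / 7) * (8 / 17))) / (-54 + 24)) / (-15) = 9604 / 3825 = 2.51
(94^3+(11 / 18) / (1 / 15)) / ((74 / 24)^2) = 119605416 / 1369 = 87366.99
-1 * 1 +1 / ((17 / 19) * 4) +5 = 291 / 68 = 4.28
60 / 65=12 / 13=0.92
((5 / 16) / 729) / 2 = 0.00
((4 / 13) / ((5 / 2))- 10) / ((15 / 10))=-428 / 65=-6.58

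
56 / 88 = 7 / 11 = 0.64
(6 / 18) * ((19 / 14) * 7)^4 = 130321 / 48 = 2715.02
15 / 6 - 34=-63 / 2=-31.50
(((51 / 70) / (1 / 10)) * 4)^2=41616 / 49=849.31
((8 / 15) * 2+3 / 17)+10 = 2867 / 255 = 11.24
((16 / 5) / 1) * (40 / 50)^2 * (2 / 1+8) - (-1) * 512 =13312 / 25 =532.48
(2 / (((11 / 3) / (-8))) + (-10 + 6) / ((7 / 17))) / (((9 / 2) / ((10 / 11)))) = -21680 / 7623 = -2.84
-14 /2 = -7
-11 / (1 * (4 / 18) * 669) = -33 / 446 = -0.07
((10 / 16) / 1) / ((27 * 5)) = 1 / 216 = 0.00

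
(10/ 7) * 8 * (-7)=-80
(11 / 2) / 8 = 0.69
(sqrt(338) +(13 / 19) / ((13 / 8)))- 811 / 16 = -15281 / 304 +13 * sqrt(2) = -31.88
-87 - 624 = -711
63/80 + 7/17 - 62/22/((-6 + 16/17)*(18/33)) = 389579/175440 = 2.22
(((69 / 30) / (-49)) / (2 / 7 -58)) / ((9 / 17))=391 / 254520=0.00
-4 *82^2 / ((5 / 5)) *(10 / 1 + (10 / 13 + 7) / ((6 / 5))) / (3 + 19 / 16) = -105813.58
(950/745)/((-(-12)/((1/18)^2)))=95/289656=0.00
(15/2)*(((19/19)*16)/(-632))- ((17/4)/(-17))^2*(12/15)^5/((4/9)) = -58251/246875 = -0.24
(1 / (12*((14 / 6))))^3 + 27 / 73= 592777 / 1602496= 0.37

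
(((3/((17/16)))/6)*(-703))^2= 31629376/289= 109444.21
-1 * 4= -4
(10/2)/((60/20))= 5/3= 1.67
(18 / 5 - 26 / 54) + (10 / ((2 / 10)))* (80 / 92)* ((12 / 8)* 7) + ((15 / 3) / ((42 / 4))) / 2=9995456 / 21735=459.88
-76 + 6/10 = -377/5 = -75.40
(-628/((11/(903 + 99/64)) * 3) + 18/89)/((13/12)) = -808901439/50908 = -15889.48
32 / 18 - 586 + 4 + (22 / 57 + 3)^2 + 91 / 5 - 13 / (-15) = -8929727 / 16245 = -549.69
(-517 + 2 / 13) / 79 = -6719 / 1027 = -6.54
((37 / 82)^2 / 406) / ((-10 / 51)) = -69819 / 27299440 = -0.00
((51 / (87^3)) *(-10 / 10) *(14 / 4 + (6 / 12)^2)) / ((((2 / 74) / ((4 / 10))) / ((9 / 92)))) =-1887 / 4487576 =-0.00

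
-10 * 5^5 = -31250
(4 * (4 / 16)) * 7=7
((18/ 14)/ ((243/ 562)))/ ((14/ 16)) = 4496/ 1323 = 3.40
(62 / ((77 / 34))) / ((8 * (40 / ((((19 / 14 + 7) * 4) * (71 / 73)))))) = 2.78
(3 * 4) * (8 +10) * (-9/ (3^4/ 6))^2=96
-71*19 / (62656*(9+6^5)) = -0.00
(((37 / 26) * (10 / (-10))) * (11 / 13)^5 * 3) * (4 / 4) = -1.85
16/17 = 0.94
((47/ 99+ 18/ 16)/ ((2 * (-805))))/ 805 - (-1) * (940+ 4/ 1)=138427027019/ 146638800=944.00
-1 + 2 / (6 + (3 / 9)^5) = -973 / 1459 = -0.67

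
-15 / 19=-0.79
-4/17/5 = -4/85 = -0.05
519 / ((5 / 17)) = 8823 / 5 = 1764.60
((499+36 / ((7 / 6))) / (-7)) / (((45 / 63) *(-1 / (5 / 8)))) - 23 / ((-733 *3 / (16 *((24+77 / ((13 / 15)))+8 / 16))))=136395071 / 1600872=85.20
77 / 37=2.08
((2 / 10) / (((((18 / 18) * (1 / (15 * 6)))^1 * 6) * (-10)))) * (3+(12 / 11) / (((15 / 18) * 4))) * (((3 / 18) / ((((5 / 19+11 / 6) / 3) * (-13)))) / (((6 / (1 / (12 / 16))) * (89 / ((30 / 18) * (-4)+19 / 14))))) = -258457 / 1064613550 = -0.00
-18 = -18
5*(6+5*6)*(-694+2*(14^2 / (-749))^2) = -1429926840 / 11449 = -124895.35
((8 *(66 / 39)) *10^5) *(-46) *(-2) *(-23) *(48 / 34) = -893798400000 / 221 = -4044336651.58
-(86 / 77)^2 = -7396 / 5929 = -1.25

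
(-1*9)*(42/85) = -378/85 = -4.45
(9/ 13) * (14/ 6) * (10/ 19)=210/ 247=0.85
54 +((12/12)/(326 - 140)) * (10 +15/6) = 20113/372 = 54.07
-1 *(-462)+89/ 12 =469.42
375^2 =140625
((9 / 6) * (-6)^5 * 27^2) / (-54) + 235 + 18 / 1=157717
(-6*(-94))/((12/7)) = 329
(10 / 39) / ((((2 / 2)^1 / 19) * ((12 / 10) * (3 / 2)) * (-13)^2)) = 950 / 59319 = 0.02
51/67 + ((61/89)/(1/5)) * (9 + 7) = 331499/5963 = 55.59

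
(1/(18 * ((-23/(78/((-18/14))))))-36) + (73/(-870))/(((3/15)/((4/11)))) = -7132757/198099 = -36.01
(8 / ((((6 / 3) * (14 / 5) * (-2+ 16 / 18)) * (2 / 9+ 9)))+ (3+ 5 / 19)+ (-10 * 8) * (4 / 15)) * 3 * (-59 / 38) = 35579773 / 419482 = 84.82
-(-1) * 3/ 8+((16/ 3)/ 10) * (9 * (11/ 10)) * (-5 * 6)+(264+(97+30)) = 9319/ 40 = 232.98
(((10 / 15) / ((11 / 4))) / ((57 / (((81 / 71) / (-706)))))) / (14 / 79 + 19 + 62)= -2844 / 33592364971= -0.00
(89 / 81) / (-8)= -89 / 648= -0.14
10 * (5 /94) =25 /47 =0.53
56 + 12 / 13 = 740 / 13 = 56.92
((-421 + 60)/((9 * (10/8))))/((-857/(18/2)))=1444/4285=0.34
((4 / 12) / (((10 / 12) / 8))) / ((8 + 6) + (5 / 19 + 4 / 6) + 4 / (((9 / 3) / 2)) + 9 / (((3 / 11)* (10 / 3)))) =1824 / 15673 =0.12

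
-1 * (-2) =2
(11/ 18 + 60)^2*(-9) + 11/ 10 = -5951207/ 180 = -33062.26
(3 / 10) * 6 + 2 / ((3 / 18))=69 / 5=13.80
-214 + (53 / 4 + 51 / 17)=-791 / 4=-197.75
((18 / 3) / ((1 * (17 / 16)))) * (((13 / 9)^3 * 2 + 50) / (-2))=-653504 / 4131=-158.20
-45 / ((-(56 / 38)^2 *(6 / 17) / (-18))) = -828495 / 784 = -1056.75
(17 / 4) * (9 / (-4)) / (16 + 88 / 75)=-11475 / 20608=-0.56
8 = 8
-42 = -42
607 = 607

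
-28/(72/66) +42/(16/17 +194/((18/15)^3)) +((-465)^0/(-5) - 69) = -294618139/3117795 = -94.50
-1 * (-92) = 92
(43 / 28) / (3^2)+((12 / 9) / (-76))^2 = 15551 / 90972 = 0.17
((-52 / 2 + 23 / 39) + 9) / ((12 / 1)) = -160 / 117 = -1.37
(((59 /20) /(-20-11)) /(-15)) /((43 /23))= 0.00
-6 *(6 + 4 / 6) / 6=-20 / 3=-6.67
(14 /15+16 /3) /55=94 /825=0.11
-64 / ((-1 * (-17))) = -64 / 17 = -3.76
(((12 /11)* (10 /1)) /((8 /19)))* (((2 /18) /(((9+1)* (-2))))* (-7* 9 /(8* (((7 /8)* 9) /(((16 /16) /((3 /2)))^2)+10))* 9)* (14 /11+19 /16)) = 1554903 /1717232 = 0.91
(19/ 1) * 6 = 114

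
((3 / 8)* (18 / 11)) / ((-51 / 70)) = -315 / 374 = -0.84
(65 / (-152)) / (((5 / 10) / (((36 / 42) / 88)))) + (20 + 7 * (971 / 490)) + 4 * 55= 253.86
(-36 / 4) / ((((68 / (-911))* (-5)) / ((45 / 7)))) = -73791 / 476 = -155.02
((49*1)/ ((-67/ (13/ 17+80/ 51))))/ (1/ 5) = -1715/ 201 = -8.53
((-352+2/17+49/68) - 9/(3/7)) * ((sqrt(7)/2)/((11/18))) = -227763 * sqrt(7)/748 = -805.62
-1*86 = -86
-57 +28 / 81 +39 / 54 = -9061 / 162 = -55.93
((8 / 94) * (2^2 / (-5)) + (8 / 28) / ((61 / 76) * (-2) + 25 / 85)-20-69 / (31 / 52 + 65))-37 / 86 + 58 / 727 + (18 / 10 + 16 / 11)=-1825817634549463 / 99047299568910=-18.43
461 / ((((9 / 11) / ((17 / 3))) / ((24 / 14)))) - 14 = 343946 / 63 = 5459.46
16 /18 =8 /9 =0.89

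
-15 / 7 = -2.14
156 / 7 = 22.29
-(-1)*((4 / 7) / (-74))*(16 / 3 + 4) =-8 / 111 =-0.07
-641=-641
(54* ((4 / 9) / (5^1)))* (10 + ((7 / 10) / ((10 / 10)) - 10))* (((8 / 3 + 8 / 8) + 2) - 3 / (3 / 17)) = -952 / 25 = -38.08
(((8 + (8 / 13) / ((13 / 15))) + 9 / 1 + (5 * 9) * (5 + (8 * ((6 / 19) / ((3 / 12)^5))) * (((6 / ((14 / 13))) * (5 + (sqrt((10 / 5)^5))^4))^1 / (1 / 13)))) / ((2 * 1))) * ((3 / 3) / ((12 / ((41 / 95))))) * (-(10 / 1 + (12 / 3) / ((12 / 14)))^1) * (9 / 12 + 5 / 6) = -6282207324879541 / 1733940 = -3623082300.93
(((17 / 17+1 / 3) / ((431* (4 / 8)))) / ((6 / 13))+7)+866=3386419 / 3879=873.01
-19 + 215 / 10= 5 / 2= 2.50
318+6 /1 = 324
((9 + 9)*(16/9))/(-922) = -16/461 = -0.03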